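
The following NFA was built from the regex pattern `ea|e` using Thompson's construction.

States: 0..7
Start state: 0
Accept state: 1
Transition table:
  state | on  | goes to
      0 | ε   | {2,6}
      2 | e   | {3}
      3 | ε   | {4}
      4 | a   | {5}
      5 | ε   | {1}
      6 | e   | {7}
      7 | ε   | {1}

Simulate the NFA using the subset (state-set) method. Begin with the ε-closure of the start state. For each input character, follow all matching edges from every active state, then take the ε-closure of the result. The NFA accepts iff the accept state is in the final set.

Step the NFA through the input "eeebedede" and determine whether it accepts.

Answer: REJECT

Derivation:
initial (ε-close {0}): {0,2,6}
'e' @ 1: {1,3,4,7}  ✓accept
'e' @ 2: {}  — state set empty
rest 'ebedede' ignored (set empty)
final: {}; accept 1 not in set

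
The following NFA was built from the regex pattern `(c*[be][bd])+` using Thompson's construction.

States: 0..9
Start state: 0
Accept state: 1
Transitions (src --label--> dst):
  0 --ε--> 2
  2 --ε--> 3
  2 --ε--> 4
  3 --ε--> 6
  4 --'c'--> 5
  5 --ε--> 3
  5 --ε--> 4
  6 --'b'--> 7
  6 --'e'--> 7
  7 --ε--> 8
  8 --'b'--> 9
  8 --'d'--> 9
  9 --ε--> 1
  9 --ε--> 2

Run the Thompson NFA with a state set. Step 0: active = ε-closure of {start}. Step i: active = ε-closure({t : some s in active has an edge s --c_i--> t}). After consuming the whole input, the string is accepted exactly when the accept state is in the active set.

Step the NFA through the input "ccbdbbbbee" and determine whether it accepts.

Answer: REJECT

Trace:
S₀ = ε-closure({0}) = {0,2,3,4,6}
'c' @ 1: {3,4,5,6}
'c' @ 2: {3,4,5,6}
'b' @ 3: {7,8}
'd' @ 4: {1,2,3,4,6,9}  [accepting]
'b' @ 5: {7,8}
'b' @ 6: {1,2,3,4,6,9}  [accepting]
'b' @ 7: {7,8}
'b' @ 8: {1,2,3,4,6,9}  [accepting]
'e' @ 9: {7,8}
'e' @ 10: {}  — dead — no transitions
final: {}; accept 1 not in set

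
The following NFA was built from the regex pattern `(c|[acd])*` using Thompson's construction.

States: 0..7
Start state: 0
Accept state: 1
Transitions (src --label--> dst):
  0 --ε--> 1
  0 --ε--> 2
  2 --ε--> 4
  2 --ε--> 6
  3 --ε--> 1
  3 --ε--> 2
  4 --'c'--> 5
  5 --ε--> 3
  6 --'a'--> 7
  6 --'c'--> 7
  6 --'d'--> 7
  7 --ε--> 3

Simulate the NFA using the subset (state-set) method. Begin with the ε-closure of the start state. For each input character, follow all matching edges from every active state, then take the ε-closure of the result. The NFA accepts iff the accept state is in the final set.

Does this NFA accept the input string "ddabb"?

Answer: REJECT

Trace:
initial (ε-close {0}): {0,1,2,4,6}
'd' @ 1: {1,2,3,4,6,7}  ✓accept
'd' @ 2: {1,2,3,4,6,7}  ✓accept
'a' @ 3: {1,2,3,4,6,7}  ✓accept
'b' @ 4: {}  — dead — no transitions
rest 'b' ignored (set empty)
end set {} — state 1 not in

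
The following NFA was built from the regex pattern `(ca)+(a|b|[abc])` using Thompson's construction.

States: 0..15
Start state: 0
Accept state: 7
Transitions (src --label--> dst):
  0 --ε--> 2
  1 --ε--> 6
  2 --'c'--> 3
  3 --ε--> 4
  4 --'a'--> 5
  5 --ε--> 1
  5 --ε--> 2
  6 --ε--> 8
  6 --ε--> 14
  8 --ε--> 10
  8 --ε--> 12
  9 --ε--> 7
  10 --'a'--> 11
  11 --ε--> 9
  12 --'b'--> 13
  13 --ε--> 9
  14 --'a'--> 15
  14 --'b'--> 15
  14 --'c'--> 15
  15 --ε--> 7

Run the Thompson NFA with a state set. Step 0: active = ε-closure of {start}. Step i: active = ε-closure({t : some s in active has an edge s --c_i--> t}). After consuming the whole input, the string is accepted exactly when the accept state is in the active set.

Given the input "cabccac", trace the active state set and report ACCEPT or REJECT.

S₀ = ε-closure({0}) = {0,2}
'c' @ 1: {3,4}
'a' @ 2: {1,2,5,6,8,10,12,14}
'b' @ 3: {7,9,13,15}  [accepting]
'c' @ 4: {}  — no active states
rest 'cac' ignored (set empty)
after full input: {}  (accept=7 not in)

Answer: REJECT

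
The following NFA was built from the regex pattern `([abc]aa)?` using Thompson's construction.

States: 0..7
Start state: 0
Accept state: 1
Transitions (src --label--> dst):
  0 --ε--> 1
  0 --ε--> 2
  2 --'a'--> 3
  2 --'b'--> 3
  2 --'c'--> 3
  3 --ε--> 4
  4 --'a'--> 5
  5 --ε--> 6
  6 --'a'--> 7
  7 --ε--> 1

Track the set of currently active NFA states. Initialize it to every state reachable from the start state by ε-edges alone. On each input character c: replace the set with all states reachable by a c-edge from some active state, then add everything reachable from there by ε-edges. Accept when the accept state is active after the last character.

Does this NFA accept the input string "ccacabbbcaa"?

Answer: REJECT

Derivation:
initial (ε-close {0}): {0,1,2}
'c' @ 1: {3,4}
'c' @ 2: {}  — state set empty
rest 'acabbbcaa' ignored (set empty)
final: {}; accept 1 not in set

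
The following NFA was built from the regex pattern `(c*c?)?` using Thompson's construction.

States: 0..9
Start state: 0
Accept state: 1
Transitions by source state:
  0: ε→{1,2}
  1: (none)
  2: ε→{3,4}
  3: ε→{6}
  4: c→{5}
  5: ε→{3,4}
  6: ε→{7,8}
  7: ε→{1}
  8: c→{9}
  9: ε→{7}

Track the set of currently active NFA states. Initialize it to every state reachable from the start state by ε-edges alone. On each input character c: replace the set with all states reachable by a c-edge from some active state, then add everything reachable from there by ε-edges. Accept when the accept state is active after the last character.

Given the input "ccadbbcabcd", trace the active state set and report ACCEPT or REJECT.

initial (ε-close {0}): {0,1,2,3,4,6,7,8}
'c' @ 1: {1,3,4,5,6,7,8,9}  [accepting]
'c' @ 2: {1,3,4,5,6,7,8,9}  [accepting]
'a' @ 3: {}  — state set empty
rest 'dbbcabcd' ignored (set empty)
final: {}; accept 1 not in set

Answer: REJECT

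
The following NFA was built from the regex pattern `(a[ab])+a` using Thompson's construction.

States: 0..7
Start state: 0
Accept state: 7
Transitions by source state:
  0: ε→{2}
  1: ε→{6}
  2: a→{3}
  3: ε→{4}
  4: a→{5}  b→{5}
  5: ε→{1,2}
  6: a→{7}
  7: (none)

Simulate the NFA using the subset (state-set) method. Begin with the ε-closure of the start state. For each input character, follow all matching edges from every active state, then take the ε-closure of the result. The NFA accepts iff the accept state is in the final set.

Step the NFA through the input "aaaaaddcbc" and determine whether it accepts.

Answer: REJECT

Trace:
S₀ = ε-closure({0}) = {0,2}
'a' @ 1: {3,4}
'a' @ 2: {1,2,5,6}
'a' @ 3: {3,4,7}  ✓accept
'a' @ 4: {1,2,5,6}
'a' @ 5: {3,4,7}  ✓accept
'd' @ 6: {}  — no active states
rest 'dcbc' ignored (set empty)
end set {} — state 7 not in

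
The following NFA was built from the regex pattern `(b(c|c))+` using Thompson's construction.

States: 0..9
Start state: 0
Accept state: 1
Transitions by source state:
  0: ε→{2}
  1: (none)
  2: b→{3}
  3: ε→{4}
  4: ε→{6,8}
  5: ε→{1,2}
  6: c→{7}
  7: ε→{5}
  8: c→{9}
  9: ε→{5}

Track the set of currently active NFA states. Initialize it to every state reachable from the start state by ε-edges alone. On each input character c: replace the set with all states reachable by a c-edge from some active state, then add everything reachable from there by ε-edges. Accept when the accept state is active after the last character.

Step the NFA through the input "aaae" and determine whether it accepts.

Answer: REJECT

Steps:
start: ε-closure({0}) = {0,2}
'a' @ 1: {}  — state set empty
rest 'aae' ignored (set empty)
final: {}; accept 1 not in set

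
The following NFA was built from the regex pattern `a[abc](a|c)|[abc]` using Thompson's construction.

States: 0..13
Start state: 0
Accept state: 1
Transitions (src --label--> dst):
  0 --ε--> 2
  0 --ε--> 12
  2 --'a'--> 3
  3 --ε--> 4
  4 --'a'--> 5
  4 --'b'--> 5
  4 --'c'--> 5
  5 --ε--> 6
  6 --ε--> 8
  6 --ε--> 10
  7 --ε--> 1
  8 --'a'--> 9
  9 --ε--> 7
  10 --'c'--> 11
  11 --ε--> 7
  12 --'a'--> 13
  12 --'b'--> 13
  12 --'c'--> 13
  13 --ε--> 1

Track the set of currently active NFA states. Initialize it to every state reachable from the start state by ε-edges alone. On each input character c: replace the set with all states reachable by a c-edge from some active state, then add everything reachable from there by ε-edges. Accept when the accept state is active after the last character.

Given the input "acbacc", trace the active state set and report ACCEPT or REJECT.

Answer: REJECT

Steps:
initial (ε-close {0}): {0,2,12}
'a' @ 1: {1,3,4,13}  (accept∈set)
'c' @ 2: {5,6,8,10}
'b' @ 3: {}  — no active states
rest 'acc' ignored (set empty)
after full input: {}  (accept=1 not in)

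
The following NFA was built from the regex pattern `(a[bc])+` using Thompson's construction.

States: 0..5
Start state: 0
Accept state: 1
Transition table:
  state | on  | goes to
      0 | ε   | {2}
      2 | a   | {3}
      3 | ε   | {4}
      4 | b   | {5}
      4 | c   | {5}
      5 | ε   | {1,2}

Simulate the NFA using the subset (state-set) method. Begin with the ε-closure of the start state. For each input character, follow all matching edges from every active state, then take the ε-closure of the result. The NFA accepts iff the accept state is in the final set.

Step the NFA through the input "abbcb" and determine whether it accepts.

S₀ = ε-closure({0}) = {0,2}
'a' @ 1: {3,4}
'b' @ 2: {1,2,5}  [accepting]
'b' @ 3: {}  — state set empty
rest 'cb' ignored (set empty)
after full input: {}  (accept=1 not in)

Answer: REJECT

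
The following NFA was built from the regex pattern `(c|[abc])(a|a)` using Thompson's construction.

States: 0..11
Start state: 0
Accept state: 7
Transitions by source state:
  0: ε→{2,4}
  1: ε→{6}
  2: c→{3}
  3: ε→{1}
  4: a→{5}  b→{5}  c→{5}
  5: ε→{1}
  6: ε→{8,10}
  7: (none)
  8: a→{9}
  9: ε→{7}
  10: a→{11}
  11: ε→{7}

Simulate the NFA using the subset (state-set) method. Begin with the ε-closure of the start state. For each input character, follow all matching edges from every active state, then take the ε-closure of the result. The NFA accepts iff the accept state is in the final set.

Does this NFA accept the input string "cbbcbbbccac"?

start: ε-closure({0}) = {0,2,4}
'c' @ 1: {1,3,5,6,8,10}
'b' @ 2: {}  — state set empty
rest 'bcbbbccac' ignored (set empty)
after full input: {}  (accept=7 not in)

Answer: REJECT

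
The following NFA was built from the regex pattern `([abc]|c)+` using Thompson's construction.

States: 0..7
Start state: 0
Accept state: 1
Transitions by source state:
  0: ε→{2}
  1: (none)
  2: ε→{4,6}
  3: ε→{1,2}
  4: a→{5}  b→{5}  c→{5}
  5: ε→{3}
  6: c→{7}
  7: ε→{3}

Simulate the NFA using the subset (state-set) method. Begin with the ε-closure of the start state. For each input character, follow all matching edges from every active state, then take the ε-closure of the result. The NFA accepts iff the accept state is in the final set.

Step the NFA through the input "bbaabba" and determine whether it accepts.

S₀ = ε-closure({0}) = {0,2,4,6}
'b' @ 1: {1,2,3,4,5,6}  (accept∈set)
'b' @ 2: {1,2,3,4,5,6}  (accept∈set)
'a' @ 3: {1,2,3,4,5,6}  (accept∈set)
'a' @ 4: {1,2,3,4,5,6}  (accept∈set)
'b' @ 5: {1,2,3,4,5,6}  (accept∈set)
'b' @ 6: {1,2,3,4,5,6}  (accept∈set)
'a' @ 7: {1,2,3,4,5,6}  (accept∈set)
end set {1,2,3,4,5,6} — state 1 in

Answer: ACCEPT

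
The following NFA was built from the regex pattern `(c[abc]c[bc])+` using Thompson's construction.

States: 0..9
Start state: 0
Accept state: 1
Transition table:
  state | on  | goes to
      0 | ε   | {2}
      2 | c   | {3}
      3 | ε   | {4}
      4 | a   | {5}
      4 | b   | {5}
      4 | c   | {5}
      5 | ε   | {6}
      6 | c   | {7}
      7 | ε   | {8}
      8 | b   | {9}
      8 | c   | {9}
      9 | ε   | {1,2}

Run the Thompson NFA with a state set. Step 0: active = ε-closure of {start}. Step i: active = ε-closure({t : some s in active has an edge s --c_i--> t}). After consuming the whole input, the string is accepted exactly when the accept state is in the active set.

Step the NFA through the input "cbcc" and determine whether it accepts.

Answer: ACCEPT

Steps:
start: ε-closure({0}) = {0,2}
'c' @ 1: {3,4}
'b' @ 2: {5,6}
'c' @ 3: {7,8}
'c' @ 4: {1,2,9}  (accept∈set)
final: {1,2,9}; accept 1 in set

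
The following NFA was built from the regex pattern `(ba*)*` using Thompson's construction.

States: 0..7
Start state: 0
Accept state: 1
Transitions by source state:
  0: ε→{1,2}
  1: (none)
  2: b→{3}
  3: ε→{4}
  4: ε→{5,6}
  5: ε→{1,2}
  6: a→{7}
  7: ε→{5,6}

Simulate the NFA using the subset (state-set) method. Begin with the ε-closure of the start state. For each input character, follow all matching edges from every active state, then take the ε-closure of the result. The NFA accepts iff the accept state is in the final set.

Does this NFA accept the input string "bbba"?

Answer: ACCEPT

Derivation:
S₀ = ε-closure({0}) = {0,1,2}
'b' @ 1: {1,2,3,4,5,6}  [accepting]
'b' @ 2: {1,2,3,4,5,6}  [accepting]
'b' @ 3: {1,2,3,4,5,6}  [accepting]
'a' @ 4: {1,2,5,6,7}  [accepting]
after full input: {1,2,5,6,7}  (accept=1 in)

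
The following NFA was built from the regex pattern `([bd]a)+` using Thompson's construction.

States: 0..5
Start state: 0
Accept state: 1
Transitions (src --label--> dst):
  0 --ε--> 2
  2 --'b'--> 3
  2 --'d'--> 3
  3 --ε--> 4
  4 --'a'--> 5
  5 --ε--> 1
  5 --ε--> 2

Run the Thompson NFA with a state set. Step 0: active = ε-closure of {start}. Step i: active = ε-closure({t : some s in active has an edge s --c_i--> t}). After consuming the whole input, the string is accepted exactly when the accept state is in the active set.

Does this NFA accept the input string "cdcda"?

start: ε-closure({0}) = {0,2}
'c' @ 1: {}  — dead — no transitions
rest 'dcda' ignored (set empty)
final: {}; accept 1 not in set

Answer: REJECT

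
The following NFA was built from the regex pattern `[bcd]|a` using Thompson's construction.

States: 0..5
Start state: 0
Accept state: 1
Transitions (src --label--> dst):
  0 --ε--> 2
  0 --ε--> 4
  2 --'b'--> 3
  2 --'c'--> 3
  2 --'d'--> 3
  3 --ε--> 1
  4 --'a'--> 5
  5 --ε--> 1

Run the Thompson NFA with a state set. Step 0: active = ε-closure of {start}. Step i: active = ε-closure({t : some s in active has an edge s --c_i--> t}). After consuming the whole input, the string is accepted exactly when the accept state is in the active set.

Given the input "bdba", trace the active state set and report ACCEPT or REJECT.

initial (ε-close {0}): {0,2,4}
'b' @ 1: {1,3}  (accept∈set)
'd' @ 2: {}  — no active states
rest 'ba' ignored (set empty)
final: {}; accept 1 not in set

Answer: REJECT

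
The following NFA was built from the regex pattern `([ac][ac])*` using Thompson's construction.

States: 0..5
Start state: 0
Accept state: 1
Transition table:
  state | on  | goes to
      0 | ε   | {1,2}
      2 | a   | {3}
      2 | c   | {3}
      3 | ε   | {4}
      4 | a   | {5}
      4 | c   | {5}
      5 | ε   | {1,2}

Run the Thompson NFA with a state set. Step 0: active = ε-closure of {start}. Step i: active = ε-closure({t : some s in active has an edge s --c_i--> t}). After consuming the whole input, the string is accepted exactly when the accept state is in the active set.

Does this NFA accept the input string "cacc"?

Answer: ACCEPT

Steps:
initial (ε-close {0}): {0,1,2}
'c' @ 1: {3,4}
'a' @ 2: {1,2,5}  [accepting]
'c' @ 3: {3,4}
'c' @ 4: {1,2,5}  [accepting]
after full input: {1,2,5}  (accept=1 in)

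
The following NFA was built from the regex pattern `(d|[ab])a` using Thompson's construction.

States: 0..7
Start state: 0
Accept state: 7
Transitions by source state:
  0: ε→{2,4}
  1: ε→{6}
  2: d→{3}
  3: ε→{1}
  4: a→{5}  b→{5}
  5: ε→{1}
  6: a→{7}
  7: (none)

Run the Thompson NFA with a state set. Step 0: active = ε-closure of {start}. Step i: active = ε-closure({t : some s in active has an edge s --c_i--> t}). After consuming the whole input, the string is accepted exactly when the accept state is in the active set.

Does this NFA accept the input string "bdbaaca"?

Answer: REJECT

Steps:
initial (ε-close {0}): {0,2,4}
'b' @ 1: {1,5,6}
'd' @ 2: {}  — state set empty
rest 'baaca' ignored (set empty)
after full input: {}  (accept=7 not in)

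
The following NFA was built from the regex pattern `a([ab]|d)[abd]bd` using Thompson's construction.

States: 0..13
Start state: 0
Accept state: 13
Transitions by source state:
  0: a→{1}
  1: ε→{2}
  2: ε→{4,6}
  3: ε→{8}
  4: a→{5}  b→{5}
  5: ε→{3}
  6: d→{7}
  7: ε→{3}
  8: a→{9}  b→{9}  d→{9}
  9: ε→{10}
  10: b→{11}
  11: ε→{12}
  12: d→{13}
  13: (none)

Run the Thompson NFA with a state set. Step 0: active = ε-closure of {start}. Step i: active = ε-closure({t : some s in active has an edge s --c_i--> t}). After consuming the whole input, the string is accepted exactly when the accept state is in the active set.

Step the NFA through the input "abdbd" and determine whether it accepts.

initial (ε-close {0}): {0}
'a' @ 1: {1,2,4,6}
'b' @ 2: {3,5,8}
'd' @ 3: {9,10}
'b' @ 4: {11,12}
'd' @ 5: {13}  [accepting]
final: {13}; accept 13 in set

Answer: ACCEPT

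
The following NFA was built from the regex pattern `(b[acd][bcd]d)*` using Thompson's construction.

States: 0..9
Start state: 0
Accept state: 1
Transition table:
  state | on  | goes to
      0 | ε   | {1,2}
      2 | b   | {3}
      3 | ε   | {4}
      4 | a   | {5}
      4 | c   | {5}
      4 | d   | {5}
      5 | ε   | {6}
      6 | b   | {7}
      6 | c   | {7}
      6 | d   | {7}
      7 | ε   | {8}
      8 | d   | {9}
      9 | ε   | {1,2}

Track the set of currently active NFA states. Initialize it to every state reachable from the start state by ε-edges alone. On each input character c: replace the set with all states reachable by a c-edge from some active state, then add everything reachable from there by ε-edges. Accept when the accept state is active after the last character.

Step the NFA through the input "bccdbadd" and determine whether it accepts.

S₀ = ε-closure({0}) = {0,1,2}
'b' @ 1: {3,4}
'c' @ 2: {5,6}
'c' @ 3: {7,8}
'd' @ 4: {1,2,9}  (accept∈set)
'b' @ 5: {3,4}
'a' @ 6: {5,6}
'd' @ 7: {7,8}
'd' @ 8: {1,2,9}  (accept∈set)
end set {1,2,9} — state 1 in

Answer: ACCEPT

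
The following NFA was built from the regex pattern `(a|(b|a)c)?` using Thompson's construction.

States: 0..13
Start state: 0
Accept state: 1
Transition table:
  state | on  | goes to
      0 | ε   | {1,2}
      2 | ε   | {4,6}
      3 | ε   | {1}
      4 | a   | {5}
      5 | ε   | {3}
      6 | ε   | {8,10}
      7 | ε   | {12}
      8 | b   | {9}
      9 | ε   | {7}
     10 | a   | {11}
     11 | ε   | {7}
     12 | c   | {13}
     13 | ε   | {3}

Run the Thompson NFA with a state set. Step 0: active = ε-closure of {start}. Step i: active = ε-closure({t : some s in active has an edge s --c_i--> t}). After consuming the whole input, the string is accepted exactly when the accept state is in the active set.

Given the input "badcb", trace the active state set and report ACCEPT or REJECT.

S₀ = ε-closure({0}) = {0,1,2,4,6,8,10}
'b' @ 1: {7,9,12}
'a' @ 2: {}  — dead — no transitions
rest 'dcb' ignored (set empty)
end set {} — state 1 not in

Answer: REJECT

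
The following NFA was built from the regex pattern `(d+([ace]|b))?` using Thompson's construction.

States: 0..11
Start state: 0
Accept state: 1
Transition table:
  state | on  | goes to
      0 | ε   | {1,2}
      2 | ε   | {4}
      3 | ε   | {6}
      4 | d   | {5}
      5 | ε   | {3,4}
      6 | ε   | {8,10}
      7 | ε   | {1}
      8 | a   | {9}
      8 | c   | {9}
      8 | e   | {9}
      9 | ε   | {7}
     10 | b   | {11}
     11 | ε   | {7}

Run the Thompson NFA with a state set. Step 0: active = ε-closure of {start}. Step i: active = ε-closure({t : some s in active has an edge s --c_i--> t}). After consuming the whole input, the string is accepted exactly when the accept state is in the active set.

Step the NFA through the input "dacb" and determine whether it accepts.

Answer: REJECT

Trace:
initial (ε-close {0}): {0,1,2,4}
'd' @ 1: {3,4,5,6,8,10}
'a' @ 2: {1,7,9}  ✓accept
'c' @ 3: {}  — no active states
rest 'b' ignored (set empty)
after full input: {}  (accept=1 not in)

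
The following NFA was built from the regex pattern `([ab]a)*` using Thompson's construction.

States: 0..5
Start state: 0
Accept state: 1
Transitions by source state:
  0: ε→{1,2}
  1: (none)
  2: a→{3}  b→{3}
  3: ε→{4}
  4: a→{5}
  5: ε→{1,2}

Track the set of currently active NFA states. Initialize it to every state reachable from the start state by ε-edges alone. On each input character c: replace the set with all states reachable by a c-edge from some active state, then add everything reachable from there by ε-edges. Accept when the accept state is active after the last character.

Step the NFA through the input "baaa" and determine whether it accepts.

S₀ = ε-closure({0}) = {0,1,2}
'b' @ 1: {3,4}
'a' @ 2: {1,2,5}  ✓accept
'a' @ 3: {3,4}
'a' @ 4: {1,2,5}  ✓accept
final: {1,2,5}; accept 1 in set

Answer: ACCEPT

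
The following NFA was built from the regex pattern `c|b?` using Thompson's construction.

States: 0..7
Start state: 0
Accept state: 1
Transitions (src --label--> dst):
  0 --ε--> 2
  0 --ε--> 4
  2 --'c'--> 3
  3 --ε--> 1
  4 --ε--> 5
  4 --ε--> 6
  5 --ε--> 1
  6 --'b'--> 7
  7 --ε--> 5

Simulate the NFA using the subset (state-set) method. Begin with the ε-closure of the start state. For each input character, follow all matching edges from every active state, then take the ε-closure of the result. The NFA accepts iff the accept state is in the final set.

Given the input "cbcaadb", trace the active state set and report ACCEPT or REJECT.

S₀ = ε-closure({0}) = {0,1,2,4,5,6}
'c' @ 1: {1,3}  (accept∈set)
'b' @ 2: {}  — no active states
rest 'caadb' ignored (set empty)
final: {}; accept 1 not in set

Answer: REJECT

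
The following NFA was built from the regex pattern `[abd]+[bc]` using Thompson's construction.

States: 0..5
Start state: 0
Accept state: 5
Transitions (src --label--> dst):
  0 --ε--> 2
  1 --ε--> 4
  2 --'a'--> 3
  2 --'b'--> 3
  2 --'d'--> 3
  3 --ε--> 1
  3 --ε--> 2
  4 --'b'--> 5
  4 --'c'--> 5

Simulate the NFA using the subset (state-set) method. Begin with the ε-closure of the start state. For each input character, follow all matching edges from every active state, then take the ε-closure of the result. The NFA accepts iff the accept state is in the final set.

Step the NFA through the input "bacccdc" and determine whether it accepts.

Answer: REJECT

Steps:
initial (ε-close {0}): {0,2}
'b' @ 1: {1,2,3,4}
'a' @ 2: {1,2,3,4}
'c' @ 3: {5}  ✓accept
'c' @ 4: {}  — no active states
rest 'cdc' ignored (set empty)
after full input: {}  (accept=5 not in)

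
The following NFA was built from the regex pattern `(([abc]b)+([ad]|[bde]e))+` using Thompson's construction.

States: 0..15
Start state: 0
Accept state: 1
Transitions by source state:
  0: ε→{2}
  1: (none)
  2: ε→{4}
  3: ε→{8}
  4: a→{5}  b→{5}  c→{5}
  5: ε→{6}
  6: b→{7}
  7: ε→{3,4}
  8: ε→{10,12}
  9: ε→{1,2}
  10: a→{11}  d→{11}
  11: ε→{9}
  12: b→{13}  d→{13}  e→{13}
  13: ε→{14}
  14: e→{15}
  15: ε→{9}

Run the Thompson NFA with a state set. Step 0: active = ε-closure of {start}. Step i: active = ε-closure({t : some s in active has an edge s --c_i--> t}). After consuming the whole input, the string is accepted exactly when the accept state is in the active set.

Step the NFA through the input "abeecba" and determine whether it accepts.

Answer: ACCEPT

Steps:
S₀ = ε-closure({0}) = {0,2,4}
'a' @ 1: {5,6}
'b' @ 2: {3,4,7,8,10,12}
'e' @ 3: {13,14}
'e' @ 4: {1,2,4,9,15}  ✓accept
'c' @ 5: {5,6}
'b' @ 6: {3,4,7,8,10,12}
'a' @ 7: {1,2,4,5,6,9,11}  ✓accept
after full input: {1,2,4,5,6,9,11}  (accept=1 in)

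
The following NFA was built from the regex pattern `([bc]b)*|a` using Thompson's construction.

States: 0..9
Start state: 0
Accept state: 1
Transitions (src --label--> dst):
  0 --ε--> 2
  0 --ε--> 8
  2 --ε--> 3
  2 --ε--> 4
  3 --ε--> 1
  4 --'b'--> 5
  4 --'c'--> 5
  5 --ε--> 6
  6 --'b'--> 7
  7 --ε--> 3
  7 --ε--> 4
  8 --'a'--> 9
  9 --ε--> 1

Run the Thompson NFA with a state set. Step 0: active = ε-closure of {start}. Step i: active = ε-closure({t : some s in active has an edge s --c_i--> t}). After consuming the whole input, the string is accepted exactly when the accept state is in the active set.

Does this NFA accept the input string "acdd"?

initial (ε-close {0}): {0,1,2,3,4,8}
'a' @ 1: {1,9}  [accepting]
'c' @ 2: {}  — state set empty
rest 'dd' ignored (set empty)
end set {} — state 1 not in

Answer: REJECT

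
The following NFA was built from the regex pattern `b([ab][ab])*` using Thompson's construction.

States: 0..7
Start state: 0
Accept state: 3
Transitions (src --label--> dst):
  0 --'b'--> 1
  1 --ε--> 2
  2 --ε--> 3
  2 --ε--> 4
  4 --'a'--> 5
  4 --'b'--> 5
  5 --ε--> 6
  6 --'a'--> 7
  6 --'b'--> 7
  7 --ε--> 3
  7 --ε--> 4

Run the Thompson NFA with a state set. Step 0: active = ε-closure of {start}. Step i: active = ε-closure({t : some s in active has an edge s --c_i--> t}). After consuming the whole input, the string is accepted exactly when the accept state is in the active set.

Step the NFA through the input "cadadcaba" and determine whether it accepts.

S₀ = ε-closure({0}) = {0}
'c' @ 1: {}  — dead — no transitions
rest 'adadcaba' ignored (set empty)
final: {}; accept 3 not in set

Answer: REJECT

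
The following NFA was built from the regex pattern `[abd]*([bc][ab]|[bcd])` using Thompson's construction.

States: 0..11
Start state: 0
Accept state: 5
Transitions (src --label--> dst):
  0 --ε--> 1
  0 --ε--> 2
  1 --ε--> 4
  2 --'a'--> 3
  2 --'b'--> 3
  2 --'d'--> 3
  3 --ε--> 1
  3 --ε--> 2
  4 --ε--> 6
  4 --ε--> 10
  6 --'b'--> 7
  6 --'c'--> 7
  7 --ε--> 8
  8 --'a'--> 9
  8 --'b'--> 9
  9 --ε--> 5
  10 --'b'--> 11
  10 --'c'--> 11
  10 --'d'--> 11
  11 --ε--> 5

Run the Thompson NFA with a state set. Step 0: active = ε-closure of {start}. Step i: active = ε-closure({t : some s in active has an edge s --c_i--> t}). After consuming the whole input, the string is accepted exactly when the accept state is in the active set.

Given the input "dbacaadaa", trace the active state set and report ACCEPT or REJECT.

S₀ = ε-closure({0}) = {0,1,2,4,6,10}
'd' @ 1: {1,2,3,4,5,6,10,11}  ✓accept
'b' @ 2: {1,2,3,4,5,6,7,8,10,11}  ✓accept
'a' @ 3: {1,2,3,4,5,6,9,10}  ✓accept
'c' @ 4: {5,7,8,11}  ✓accept
'a' @ 5: {5,9}  ✓accept
'a' @ 6: {}  — dead — no transitions
rest 'daa' ignored (set empty)
final: {}; accept 5 not in set

Answer: REJECT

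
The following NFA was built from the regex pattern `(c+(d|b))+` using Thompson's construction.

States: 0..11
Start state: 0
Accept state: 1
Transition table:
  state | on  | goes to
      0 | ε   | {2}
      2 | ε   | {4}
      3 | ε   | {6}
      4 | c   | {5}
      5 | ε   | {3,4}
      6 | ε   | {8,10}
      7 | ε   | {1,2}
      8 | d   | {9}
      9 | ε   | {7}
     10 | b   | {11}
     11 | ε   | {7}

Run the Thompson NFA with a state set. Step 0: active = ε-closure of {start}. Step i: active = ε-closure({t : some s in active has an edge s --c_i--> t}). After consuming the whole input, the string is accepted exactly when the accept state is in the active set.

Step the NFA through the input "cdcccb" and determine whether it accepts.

Answer: ACCEPT

Steps:
S₀ = ε-closure({0}) = {0,2,4}
'c' @ 1: {3,4,5,6,8,10}
'd' @ 2: {1,2,4,7,9}  ✓accept
'c' @ 3: {3,4,5,6,8,10}
'c' @ 4: {3,4,5,6,8,10}
'c' @ 5: {3,4,5,6,8,10}
'b' @ 6: {1,2,4,7,11}  ✓accept
final: {1,2,4,7,11}; accept 1 in set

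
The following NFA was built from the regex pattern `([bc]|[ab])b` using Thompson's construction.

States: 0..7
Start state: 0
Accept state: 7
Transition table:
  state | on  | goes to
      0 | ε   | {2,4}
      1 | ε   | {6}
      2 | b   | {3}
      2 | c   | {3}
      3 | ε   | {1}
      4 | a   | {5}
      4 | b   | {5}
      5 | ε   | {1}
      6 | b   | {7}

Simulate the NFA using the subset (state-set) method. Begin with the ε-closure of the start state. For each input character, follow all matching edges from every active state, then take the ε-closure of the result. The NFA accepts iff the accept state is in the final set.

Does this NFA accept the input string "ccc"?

initial (ε-close {0}): {0,2,4}
'c' @ 1: {1,3,6}
'c' @ 2: {}  — dead — no transitions
rest 'c' ignored (set empty)
final: {}; accept 7 not in set

Answer: REJECT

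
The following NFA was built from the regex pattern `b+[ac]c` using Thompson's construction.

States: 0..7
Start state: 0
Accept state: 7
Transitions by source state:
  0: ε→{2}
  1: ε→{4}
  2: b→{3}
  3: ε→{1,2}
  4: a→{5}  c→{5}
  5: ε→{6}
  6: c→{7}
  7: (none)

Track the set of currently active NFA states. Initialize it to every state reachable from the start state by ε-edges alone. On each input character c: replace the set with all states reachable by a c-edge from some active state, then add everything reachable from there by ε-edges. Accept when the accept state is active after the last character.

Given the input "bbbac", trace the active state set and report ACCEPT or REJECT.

Answer: ACCEPT

Trace:
S₀ = ε-closure({0}) = {0,2}
'b' @ 1: {1,2,3,4}
'b' @ 2: {1,2,3,4}
'b' @ 3: {1,2,3,4}
'a' @ 4: {5,6}
'c' @ 5: {7}  [accepting]
after full input: {7}  (accept=7 in)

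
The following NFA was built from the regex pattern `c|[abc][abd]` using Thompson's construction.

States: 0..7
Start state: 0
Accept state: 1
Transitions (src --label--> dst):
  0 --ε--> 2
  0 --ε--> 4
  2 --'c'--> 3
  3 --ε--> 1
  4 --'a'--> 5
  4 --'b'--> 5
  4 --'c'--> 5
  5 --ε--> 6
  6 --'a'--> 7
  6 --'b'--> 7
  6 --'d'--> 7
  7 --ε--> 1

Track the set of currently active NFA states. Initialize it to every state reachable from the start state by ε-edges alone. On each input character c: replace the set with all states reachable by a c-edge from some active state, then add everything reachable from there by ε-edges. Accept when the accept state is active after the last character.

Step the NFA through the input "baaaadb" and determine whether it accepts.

initial (ε-close {0}): {0,2,4}
'b' @ 1: {5,6}
'a' @ 2: {1,7}  ✓accept
'a' @ 3: {}  — dead — no transitions
rest 'aadb' ignored (set empty)
after full input: {}  (accept=1 not in)

Answer: REJECT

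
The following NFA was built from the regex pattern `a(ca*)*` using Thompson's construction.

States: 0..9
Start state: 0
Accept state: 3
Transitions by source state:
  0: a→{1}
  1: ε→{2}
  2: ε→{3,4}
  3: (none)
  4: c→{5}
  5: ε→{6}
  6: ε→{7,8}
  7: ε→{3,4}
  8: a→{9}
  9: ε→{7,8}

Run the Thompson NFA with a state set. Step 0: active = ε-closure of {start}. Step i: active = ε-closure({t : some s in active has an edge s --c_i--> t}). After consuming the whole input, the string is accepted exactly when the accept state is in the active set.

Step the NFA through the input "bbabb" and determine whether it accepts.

Answer: REJECT

Derivation:
S₀ = ε-closure({0}) = {0}
'b' @ 1: {}  — dead — no transitions
rest 'babb' ignored (set empty)
end set {} — state 3 not in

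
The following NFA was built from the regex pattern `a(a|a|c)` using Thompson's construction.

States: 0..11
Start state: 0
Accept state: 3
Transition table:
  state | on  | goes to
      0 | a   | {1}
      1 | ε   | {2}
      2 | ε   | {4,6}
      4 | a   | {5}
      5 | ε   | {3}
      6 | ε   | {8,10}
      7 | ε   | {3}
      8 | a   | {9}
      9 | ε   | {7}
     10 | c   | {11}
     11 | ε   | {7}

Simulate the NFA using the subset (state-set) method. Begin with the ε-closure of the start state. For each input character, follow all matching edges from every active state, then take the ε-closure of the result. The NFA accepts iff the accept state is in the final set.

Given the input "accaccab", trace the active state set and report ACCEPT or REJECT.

S₀ = ε-closure({0}) = {0}
'a' @ 1: {1,2,4,6,8,10}
'c' @ 2: {3,7,11}  (accept∈set)
'c' @ 3: {}  — no active states
rest 'accab' ignored (set empty)
after full input: {}  (accept=3 not in)

Answer: REJECT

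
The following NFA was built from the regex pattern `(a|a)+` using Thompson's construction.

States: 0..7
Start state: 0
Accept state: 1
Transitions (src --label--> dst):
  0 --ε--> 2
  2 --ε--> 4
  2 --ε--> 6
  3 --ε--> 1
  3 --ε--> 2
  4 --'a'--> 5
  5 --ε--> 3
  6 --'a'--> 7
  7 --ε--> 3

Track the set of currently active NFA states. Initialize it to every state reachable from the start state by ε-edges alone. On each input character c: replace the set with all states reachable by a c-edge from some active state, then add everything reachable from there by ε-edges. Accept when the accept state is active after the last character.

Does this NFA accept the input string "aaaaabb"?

S₀ = ε-closure({0}) = {0,2,4,6}
'a' @ 1: {1,2,3,4,5,6,7}  (accept∈set)
'a' @ 2: {1,2,3,4,5,6,7}  (accept∈set)
'a' @ 3: {1,2,3,4,5,6,7}  (accept∈set)
'a' @ 4: {1,2,3,4,5,6,7}  (accept∈set)
'a' @ 5: {1,2,3,4,5,6,7}  (accept∈set)
'b' @ 6: {}  — dead — no transitions
rest 'b' ignored (set empty)
final: {}; accept 1 not in set

Answer: REJECT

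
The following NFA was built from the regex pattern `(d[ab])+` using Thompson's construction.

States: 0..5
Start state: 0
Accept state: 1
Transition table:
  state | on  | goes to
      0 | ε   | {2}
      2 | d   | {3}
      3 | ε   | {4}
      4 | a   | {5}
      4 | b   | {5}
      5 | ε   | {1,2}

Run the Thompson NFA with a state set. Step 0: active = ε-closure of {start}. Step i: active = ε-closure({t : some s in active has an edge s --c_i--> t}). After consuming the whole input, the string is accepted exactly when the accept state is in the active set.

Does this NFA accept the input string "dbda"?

Answer: ACCEPT

Derivation:
start: ε-closure({0}) = {0,2}
'd' @ 1: {3,4}
'b' @ 2: {1,2,5}  ✓accept
'd' @ 3: {3,4}
'a' @ 4: {1,2,5}  ✓accept
end set {1,2,5} — state 1 in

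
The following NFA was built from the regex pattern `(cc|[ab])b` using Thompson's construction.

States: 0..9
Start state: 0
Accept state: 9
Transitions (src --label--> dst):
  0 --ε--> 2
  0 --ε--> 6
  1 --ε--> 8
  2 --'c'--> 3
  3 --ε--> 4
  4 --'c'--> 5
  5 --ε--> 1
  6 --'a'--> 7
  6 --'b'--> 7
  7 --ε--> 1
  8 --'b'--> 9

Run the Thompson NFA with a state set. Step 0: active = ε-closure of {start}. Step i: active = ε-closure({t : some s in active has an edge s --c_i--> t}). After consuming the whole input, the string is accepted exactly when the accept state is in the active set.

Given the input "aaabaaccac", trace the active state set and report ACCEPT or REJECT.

S₀ = ε-closure({0}) = {0,2,6}
'a' @ 1: {1,7,8}
'a' @ 2: {}  — state set empty
rest 'abaaccac' ignored (set empty)
after full input: {}  (accept=9 not in)

Answer: REJECT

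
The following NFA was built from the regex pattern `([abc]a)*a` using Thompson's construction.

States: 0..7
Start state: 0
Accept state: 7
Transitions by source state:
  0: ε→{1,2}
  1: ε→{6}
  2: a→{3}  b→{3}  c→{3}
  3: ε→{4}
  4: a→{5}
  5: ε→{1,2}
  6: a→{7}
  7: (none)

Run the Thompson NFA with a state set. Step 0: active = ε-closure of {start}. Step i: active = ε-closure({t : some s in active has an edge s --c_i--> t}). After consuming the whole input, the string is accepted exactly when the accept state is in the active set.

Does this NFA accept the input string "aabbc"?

Answer: REJECT

Trace:
S₀ = ε-closure({0}) = {0,1,2,6}
'a' @ 1: {3,4,7}  ✓accept
'a' @ 2: {1,2,5,6}
'b' @ 3: {3,4}
'b' @ 4: {}  — dead — no transitions
rest 'c' ignored (set empty)
final: {}; accept 7 not in set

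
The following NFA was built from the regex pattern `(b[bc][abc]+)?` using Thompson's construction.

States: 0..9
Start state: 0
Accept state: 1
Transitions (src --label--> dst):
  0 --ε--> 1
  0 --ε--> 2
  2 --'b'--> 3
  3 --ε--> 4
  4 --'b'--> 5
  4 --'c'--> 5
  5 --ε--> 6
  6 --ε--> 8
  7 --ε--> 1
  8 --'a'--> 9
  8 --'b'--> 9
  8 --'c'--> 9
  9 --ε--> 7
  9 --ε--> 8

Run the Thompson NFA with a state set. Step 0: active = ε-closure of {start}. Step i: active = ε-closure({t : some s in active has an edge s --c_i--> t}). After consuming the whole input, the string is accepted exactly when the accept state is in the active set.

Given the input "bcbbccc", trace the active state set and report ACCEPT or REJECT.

start: ε-closure({0}) = {0,1,2}
'b' @ 1: {3,4}
'c' @ 2: {5,6,8}
'b' @ 3: {1,7,8,9}  ✓accept
'b' @ 4: {1,7,8,9}  ✓accept
'c' @ 5: {1,7,8,9}  ✓accept
'c' @ 6: {1,7,8,9}  ✓accept
'c' @ 7: {1,7,8,9}  ✓accept
after full input: {1,7,8,9}  (accept=1 in)

Answer: ACCEPT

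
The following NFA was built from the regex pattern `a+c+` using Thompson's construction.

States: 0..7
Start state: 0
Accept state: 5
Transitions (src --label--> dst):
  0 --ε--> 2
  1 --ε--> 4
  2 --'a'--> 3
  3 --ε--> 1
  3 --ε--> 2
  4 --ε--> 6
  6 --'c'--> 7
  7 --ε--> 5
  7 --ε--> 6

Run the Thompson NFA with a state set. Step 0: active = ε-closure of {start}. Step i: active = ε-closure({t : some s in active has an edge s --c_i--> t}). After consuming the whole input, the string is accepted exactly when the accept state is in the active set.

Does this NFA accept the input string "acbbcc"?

Answer: REJECT

Steps:
initial (ε-close {0}): {0,2}
'a' @ 1: {1,2,3,4,6}
'c' @ 2: {5,6,7}  (accept∈set)
'b' @ 3: {}  — state set empty
rest 'bcc' ignored (set empty)
after full input: {}  (accept=5 not in)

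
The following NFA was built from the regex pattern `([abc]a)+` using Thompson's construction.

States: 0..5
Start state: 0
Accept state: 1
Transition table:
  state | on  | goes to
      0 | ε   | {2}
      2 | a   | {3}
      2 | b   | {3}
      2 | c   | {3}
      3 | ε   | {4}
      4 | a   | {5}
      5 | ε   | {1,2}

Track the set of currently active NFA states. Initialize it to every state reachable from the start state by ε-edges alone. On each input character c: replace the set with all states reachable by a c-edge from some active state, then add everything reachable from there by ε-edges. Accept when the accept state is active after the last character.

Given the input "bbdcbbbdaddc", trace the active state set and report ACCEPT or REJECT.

start: ε-closure({0}) = {0,2}
'b' @ 1: {3,4}
'b' @ 2: {}  — dead — no transitions
rest 'dcbbbdaddc' ignored (set empty)
end set {} — state 1 not in

Answer: REJECT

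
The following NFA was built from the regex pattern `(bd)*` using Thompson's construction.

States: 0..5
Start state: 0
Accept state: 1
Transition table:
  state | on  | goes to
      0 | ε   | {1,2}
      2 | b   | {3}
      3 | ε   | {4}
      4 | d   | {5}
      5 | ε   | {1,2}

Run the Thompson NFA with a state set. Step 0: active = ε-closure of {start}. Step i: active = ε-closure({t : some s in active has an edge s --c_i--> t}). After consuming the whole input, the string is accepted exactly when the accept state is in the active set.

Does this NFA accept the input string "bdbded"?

initial (ε-close {0}): {0,1,2}
'b' @ 1: {3,4}
'd' @ 2: {1,2,5}  [accepting]
'b' @ 3: {3,4}
'd' @ 4: {1,2,5}  [accepting]
'e' @ 5: {}  — dead — no transitions
rest 'd' ignored (set empty)
after full input: {}  (accept=1 not in)

Answer: REJECT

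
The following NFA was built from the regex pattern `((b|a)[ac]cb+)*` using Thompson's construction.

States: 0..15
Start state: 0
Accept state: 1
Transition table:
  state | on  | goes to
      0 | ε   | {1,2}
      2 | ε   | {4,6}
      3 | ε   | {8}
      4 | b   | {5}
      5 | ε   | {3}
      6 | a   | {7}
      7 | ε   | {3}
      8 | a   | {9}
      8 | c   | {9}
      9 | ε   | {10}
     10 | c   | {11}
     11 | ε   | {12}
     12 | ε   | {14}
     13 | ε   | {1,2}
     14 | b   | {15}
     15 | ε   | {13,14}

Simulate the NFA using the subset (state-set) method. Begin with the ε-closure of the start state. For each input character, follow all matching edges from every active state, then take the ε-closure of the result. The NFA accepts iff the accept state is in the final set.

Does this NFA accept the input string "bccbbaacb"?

Answer: ACCEPT

Derivation:
initial (ε-close {0}): {0,1,2,4,6}
'b' @ 1: {3,5,8}
'c' @ 2: {9,10}
'c' @ 3: {11,12,14}
'b' @ 4: {1,2,4,6,13,14,15}  ✓accept
'b' @ 5: {1,2,3,4,5,6,8,13,14,15}  ✓accept
'a' @ 6: {3,7,8,9,10}
'a' @ 7: {9,10}
'c' @ 8: {11,12,14}
'b' @ 9: {1,2,4,6,13,14,15}  ✓accept
end set {1,2,4,6,13,14,15} — state 1 in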